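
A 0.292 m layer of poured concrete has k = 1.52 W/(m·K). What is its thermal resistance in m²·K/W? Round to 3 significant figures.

R = L/k = 0.292/1.52 = 0.1921 m²·K/W

0.192 m²·K/W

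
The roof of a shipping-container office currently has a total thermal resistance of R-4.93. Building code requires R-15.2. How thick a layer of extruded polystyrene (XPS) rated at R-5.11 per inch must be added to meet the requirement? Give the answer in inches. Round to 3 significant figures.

ΔR = 15.2 − 4.93 = 10.27 ft²·°F·h/BTU
L = ΔR / (R/in) = 10.27/5.11 = 2.01 in

2.01 in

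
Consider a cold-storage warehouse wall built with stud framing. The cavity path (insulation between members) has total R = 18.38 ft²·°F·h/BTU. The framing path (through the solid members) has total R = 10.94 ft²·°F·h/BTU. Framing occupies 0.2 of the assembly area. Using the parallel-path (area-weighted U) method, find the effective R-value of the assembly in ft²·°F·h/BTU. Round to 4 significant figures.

U_eff = 0.8/18.38 + 0.2/10.94 = 0.043526 + 0.018282 = 0.061807
R_eff = 1/U_eff = 16.179 ft²·°F·h/BTU

16.18 ft²·°F·h/BTU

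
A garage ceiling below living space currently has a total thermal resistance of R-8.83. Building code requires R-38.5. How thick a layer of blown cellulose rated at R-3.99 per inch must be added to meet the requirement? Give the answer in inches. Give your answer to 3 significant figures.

ΔR = 38.5 − 8.83 = 29.67 ft²·°F·h/BTU
L = ΔR / (R/in) = 29.67/3.99 = 7.436 in

7.44 in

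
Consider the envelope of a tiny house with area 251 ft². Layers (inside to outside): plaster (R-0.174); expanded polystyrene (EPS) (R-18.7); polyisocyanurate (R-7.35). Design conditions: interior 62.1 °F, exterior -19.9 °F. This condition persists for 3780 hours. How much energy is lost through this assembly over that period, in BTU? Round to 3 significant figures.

2970000 BTU

R_total = 0.174 + 18.7 + 7.35 = 26.22 ft²·°F·h/BTU
Q = 251 × (62.1 − (-19.9)) / 26.22 = 784.9 BTU/h
E = 784.9 × 3780 = 2967000 BTU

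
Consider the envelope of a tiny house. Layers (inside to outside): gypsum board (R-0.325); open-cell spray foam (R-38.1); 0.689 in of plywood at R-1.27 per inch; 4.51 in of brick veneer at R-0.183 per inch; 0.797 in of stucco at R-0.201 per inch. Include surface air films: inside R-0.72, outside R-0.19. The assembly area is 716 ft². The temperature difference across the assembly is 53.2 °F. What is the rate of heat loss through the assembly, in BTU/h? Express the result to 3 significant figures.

925 BTU/h

0.689 × 1.27 = 0.875
4.51 × 0.183 = 0.8253
0.797 × 0.201 = 0.1602
R_total = 0.72 + 0.325 + 38.1 + 0.875 + 0.8253 + 0.1602 + 0.19 = 41.2 ft²·°F·h/BTU
Q = A·ΔT/R = 716 × 53.2 / 41.2 = 924.6 BTU/h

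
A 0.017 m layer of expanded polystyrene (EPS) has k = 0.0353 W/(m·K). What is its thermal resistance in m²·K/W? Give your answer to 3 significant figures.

R = L/k = 0.017/0.0353 = 0.4816 m²·K/W

0.482 m²·K/W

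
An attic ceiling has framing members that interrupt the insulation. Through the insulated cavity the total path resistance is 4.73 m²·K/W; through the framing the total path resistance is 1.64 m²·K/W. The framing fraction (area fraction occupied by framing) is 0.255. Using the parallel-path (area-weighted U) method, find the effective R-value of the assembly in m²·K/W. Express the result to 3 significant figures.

3.19 m²·K/W

U_eff = 0.745/4.73 + 0.255/1.64 = 0.1575 + 0.1555 = 0.313
R_eff = 1/U_eff = 3.195 m²·K/W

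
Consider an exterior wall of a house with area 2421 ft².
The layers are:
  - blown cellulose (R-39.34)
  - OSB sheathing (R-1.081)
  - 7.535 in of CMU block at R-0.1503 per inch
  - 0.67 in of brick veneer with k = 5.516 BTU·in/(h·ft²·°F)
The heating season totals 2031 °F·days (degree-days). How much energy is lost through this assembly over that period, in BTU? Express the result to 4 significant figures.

7.535 × 0.1503 = 1.1325
0.67/5.516 = 0.12146
R_total = 39.34 + 1.081 + 1.1325 + 0.12146 = 41.675 ft²·°F·h/BTU
E = A × HDD × 24 / R = 2421 × 2031 × 24 / 41.675 = 2831700 BTU

2832000 BTU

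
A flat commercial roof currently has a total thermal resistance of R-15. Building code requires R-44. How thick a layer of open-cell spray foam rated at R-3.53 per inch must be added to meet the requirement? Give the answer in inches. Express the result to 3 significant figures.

ΔR = 44 − 15 = 29 ft²·°F·h/BTU
L = ΔR / (R/in) = 29/3.53 = 8.215 in

8.22 in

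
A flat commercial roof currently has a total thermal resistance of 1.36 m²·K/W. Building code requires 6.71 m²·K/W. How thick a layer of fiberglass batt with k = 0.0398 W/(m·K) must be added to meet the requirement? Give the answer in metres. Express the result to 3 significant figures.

0.213 m

ΔR = 6.71 − 1.36 = 5.35 m²·K/W
L = ΔR × k = 5.35 × 0.0398 = 0.2129 m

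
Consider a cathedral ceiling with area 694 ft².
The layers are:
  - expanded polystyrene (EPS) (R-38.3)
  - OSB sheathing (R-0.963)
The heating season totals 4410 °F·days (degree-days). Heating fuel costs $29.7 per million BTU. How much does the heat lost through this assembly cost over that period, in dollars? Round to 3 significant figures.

55.6 dollars

R_total = 38.3 + 0.963 = 39.26 ft²·°F·h/BTU
E = A × HDD × 24 / R = 694 × 4410 × 24 / 39.26 = 1871000 BTU
Cost = 1871000/10⁶ × 29.7 = $55.56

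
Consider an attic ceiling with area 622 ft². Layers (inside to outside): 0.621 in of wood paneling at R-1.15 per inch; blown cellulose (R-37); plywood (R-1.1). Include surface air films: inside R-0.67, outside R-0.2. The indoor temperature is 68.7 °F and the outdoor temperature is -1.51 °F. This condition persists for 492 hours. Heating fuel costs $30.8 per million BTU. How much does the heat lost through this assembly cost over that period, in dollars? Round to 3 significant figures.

16.7 dollars

0.621 × 1.15 = 0.7141
R_total = 0.67 + 0.7141 + 37 + 1.1 + 0.2 = 39.68 ft²·°F·h/BTU
Q = 622 × (68.7 − (-1.51)) / 39.68 = 1100 BTU/h
E = 1100 × 492 = 541400 BTU
Cost = 541400/10⁶ × 30.8 = $16.68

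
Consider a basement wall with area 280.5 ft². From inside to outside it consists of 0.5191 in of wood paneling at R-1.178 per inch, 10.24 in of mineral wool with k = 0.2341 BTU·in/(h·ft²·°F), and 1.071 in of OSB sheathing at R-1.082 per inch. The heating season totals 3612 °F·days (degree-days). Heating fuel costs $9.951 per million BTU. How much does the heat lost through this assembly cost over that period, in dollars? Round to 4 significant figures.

5.317 dollars

0.5191 × 1.178 = 0.6115
10.24/0.2341 = 43.742
1.071 × 1.082 = 1.1588
R_total = 0.6115 + 43.742 + 1.1588 = 45.512 ft²·°F·h/BTU
E = A × HDD × 24 / R = 280.5 × 3612 × 24 / 45.512 = 534270 BTU
Cost = 534270/10⁶ × 9.951 = $5.3165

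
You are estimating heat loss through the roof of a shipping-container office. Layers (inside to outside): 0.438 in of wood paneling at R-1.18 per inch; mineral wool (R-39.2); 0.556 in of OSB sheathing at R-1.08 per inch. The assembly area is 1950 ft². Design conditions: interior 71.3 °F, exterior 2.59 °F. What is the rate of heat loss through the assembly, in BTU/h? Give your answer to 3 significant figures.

0.438 × 1.18 = 0.5168
0.556 × 1.08 = 0.6005
R_total = 0.5168 + 39.2 + 0.6005 = 40.32 ft²·°F·h/BTU
Q = A·ΔT/R = 1950 × (71.3 − 2.59) / 40.32 = 3323 BTU/h

3320 BTU/h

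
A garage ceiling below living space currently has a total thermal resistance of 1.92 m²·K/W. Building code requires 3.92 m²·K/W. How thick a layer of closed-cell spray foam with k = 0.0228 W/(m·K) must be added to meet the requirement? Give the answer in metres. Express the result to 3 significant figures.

ΔR = 3.92 − 1.92 = 2 m²·K/W
L = ΔR × k = 2 × 0.0228 = 0.0456 m

0.0456 m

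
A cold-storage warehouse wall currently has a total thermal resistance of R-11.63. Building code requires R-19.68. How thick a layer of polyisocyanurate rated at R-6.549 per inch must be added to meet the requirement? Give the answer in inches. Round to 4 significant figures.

1.229 in

ΔR = 19.68 − 11.63 = 8.05 ft²·°F·h/BTU
L = ΔR / (R/in) = 8.05/6.549 = 1.2292 in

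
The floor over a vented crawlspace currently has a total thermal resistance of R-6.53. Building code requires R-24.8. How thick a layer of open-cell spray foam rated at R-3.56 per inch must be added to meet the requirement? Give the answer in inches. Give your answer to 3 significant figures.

ΔR = 24.8 − 6.53 = 18.27 ft²·°F·h/BTU
L = ΔR / (R/in) = 18.27/3.56 = 5.132 in

5.13 in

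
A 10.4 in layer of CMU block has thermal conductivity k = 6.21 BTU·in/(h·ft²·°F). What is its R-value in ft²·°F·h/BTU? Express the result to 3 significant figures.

R = L/k = 10.4/6.21 = 1.675 ft²·°F·h/BTU

1.67 ft²·°F·h/BTU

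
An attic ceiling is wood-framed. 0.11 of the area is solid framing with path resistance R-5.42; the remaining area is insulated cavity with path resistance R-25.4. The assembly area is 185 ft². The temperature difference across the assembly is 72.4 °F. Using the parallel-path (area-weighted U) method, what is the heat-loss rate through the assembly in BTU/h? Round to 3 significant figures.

U_eff = 0.89/25.4 + 0.11/5.42 = 0.03504 + 0.0203 = 0.05533
R_eff = 1/U_eff = 18.07 ft²·°F·h/BTU
Q = 185 × 72.4 / 18.07 = 741.2 BTU/h

741 BTU/h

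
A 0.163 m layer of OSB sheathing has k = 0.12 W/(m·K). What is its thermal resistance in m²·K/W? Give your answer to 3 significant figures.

R = L/k = 0.163/0.12 = 1.358 m²·K/W

1.36 m²·K/W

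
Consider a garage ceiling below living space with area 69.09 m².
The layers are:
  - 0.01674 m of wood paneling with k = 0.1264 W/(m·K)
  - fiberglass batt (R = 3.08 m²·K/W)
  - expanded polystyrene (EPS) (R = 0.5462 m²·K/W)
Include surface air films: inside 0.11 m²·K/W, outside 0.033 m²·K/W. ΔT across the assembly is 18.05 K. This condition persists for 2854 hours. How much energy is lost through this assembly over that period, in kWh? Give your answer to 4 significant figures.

0.01674/0.1264 = 0.13244
R_total = 0.11 + 0.13244 + 3.08 + 0.5462 + 0.033 = 3.9016 m²·K/W
Q = 69.09 × 18.05 / 3.9016 = 319.63 W
E = 319.63 W × 2854 h / 1000 = 912.22 kWh

912.2 kWh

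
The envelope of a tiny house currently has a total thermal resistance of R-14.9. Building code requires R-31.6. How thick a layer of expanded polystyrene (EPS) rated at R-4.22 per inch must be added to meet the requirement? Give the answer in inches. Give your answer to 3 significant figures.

ΔR = 31.6 − 14.9 = 16.7 ft²·°F·h/BTU
L = ΔR / (R/in) = 16.7/4.22 = 3.957 in

3.96 in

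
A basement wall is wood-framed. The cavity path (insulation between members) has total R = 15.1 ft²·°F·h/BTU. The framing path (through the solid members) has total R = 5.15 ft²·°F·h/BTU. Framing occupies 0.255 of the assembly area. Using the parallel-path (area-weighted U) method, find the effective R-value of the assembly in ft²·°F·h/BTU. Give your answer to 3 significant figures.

10.1 ft²·°F·h/BTU

U_eff = 0.745/15.1 + 0.255/5.15 = 0.04934 + 0.04951 = 0.09885
R_eff = 1/U_eff = 10.12 ft²·°F·h/BTU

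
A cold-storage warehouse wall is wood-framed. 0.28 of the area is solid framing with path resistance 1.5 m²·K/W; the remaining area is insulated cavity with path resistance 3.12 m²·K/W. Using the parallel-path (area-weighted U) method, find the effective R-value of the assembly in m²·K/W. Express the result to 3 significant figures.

U_eff = 0.72/3.12 + 0.28/1.5 = 0.2308 + 0.1867 = 0.4174
R_eff = 1/U_eff = 2.396 m²·K/W

2.40 m²·K/W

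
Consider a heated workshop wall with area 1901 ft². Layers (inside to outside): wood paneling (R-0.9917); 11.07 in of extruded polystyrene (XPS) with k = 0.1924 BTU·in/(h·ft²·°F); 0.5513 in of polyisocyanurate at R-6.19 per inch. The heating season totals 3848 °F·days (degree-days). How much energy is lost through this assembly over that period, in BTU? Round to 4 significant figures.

11.07/0.1924 = 57.536
0.5513 × 6.19 = 3.4125
R_total = 0.9917 + 57.536 + 3.4125 = 61.941 ft²·°F·h/BTU
E = A × HDD × 24 / R = 1901 × 3848 × 24 / 61.941 = 2834300 BTU

2834000 BTU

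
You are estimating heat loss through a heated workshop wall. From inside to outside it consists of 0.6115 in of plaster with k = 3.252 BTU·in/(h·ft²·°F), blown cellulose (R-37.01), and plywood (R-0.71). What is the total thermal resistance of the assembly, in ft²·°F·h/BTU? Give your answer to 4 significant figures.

37.91 ft²·°F·h/BTU

0.6115/3.252 = 0.18804
R_total = 0.18804 + 37.01 + 0.71 = 37.908 ft²·°F·h/BTU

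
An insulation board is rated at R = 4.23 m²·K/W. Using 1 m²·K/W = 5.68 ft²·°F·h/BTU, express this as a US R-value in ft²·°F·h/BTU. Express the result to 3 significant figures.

24.0 ft²·°F·h/BTU

R_US = 4.23 × 5.68 = 24.03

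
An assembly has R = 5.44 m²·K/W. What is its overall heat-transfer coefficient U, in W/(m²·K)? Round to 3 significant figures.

0.184 W/(m²·K)

U = 1/R = 1/5.44 = 0.1838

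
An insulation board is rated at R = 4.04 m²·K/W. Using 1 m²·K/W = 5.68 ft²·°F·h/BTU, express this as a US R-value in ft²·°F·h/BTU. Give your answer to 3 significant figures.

R_US = 4.04 × 5.68 = 22.95

22.9 ft²·°F·h/BTU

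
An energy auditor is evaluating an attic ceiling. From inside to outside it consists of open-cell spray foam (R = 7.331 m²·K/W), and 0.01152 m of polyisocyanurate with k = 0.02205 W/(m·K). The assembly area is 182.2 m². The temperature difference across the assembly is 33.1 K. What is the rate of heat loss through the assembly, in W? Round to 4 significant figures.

767.9 W

0.01152/0.02205 = 0.52245
R_total = 7.331 + 0.52245 = 7.8534 m²·K/W
Q = A·ΔT/R = 182.2 × 33.1 / 7.8534 = 767.92 W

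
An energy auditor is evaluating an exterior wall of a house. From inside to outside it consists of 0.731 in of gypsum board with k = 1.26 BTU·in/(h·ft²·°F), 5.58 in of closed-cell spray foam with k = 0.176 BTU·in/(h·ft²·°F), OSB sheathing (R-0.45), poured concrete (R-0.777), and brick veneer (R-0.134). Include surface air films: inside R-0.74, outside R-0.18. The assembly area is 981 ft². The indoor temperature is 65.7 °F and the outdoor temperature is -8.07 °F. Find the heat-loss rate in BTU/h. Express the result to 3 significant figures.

2090 BTU/h

0.731/1.26 = 0.5802
5.58/0.176 = 31.7
R_total = 0.74 + 0.5802 + 31.7 + 0.45 + 0.777 + 0.134 + 0.18 = 34.57 ft²·°F·h/BTU
Q = A·ΔT/R = 981 × (65.7 − (-8.07)) / 34.57 = 2094 BTU/h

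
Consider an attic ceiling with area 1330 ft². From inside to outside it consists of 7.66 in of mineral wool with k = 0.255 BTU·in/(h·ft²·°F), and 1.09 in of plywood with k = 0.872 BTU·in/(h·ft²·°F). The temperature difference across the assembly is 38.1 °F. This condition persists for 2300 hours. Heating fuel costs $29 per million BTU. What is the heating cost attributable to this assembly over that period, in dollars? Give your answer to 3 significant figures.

108 dollars

7.66/0.255 = 30.04
1.09/0.872 = 1.25
R_total = 30.04 + 1.25 = 31.29 ft²·°F·h/BTU
Q = 1330 × 38.1 / 31.29 = 1620 BTU/h
E = 1620 × 2300 = 3725000 BTU
Cost = 3725000/10⁶ × 29 = $108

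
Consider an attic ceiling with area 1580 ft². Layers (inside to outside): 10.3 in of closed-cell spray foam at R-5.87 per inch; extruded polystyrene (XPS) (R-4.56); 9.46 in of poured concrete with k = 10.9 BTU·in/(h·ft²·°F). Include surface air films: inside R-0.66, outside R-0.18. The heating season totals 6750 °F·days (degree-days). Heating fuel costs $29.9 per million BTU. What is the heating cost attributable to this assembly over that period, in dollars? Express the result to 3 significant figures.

10.3 × 5.87 = 60.46
9.46/10.9 = 0.8679
R_total = 0.66 + 60.46 + 4.56 + 0.8679 + 0.18 = 66.73 ft²·°F·h/BTU
E = A × HDD × 24 / R = 1580 × 6750 × 24 / 66.73 = 3836000 BTU
Cost = 3836000/10⁶ × 29.9 = $114.7

115 dollars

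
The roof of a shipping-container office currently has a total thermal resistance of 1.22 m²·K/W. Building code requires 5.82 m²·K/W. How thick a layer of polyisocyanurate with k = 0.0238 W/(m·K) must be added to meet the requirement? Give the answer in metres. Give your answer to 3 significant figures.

0.109 m

ΔR = 5.82 − 1.22 = 4.6 m²·K/W
L = ΔR × k = 4.6 × 0.0238 = 0.1095 m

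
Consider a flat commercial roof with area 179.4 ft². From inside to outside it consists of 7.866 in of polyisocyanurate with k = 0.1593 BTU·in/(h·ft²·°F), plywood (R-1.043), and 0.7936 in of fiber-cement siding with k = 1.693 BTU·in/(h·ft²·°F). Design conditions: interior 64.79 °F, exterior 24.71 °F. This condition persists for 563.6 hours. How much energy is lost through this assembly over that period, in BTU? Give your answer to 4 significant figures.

7.866/0.1593 = 49.379
0.7936/1.693 = 0.46875
R_total = 49.379 + 1.043 + 0.46875 = 50.89 ft²·°F·h/BTU
Q = 179.4 × (64.79 − 24.71) / 50.89 = 141.29 BTU/h
E = 141.29 × 563.6 = 79632 BTU

79630 BTU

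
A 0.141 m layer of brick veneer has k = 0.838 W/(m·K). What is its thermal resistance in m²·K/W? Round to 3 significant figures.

0.168 m²·K/W

R = L/k = 0.141/0.838 = 0.1683 m²·K/W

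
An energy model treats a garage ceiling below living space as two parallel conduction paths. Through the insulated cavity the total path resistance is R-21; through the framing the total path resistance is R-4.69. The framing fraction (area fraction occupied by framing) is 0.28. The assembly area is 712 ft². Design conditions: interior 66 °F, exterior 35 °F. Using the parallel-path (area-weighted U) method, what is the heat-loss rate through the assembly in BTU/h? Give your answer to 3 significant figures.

2070 BTU/h

U_eff = 0.72/21 + 0.28/4.69 = 0.03429 + 0.0597 = 0.09399
R_eff = 1/U_eff = 10.64 ft²·°F·h/BTU
Q = 712 × (66 − 35) / 10.64 = 2074 BTU/h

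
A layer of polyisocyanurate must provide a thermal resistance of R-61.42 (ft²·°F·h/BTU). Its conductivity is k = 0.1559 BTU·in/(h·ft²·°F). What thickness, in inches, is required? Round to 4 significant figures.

9.575 in

L = R × k = 61.42 × 0.1559 = 9.5754 in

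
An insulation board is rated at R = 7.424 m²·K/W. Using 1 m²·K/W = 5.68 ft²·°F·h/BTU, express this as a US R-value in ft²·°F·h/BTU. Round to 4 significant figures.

42.17 ft²·°F·h/BTU

R_US = 7.424 × 5.68 = 42.168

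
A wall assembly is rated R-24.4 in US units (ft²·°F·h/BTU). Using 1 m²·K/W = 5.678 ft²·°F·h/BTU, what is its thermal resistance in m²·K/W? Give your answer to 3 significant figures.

4.30 m²·K/W

R_SI = 24.4/5.678 = 4.297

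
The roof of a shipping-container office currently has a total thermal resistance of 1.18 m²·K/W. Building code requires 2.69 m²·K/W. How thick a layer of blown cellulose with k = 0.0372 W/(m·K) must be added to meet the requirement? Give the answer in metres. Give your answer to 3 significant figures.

ΔR = 2.69 − 1.18 = 1.51 m²·K/W
L = ΔR × k = 1.51 × 0.0372 = 0.05617 m

0.0562 m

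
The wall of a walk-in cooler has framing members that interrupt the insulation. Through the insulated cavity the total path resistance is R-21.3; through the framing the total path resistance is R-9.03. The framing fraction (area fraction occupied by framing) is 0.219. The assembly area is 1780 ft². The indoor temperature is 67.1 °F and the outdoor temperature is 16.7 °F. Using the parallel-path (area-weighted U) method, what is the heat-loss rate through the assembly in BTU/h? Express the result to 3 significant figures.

U_eff = 0.781/21.3 + 0.219/9.03 = 0.03667 + 0.02425 = 0.06092
R_eff = 1/U_eff = 16.42 ft²·°F·h/BTU
Q = 1780 × (67.1 − 16.7) / 16.42 = 5465 BTU/h

5470 BTU/h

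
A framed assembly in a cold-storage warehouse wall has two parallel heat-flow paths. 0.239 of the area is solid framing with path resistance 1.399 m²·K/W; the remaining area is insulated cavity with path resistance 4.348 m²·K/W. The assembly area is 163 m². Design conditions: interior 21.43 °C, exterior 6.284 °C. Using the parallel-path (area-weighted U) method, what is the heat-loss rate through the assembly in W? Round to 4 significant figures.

853.9 W

U_eff = 0.761/4.348 + 0.239/1.399 = 0.17502 + 0.17084 = 0.34586
R_eff = 1/U_eff = 2.8913 m²·K/W
Q = 163 × (21.43 − 6.284) / 2.8913 = 853.86 W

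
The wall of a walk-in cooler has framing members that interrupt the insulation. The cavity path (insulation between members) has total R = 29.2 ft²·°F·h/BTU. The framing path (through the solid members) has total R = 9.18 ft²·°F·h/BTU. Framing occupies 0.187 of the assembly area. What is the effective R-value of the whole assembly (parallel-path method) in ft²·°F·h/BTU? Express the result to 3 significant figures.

20.7 ft²·°F·h/BTU

U_eff = 0.813/29.2 + 0.187/9.18 = 0.02784 + 0.02037 = 0.04821
R_eff = 1/U_eff = 20.74 ft²·°F·h/BTU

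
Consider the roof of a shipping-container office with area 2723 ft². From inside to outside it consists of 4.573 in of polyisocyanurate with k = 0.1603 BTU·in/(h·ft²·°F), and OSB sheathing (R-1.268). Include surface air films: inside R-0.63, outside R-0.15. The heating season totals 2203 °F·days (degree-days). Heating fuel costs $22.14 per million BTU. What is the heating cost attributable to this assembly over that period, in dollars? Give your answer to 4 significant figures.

104.2 dollars

4.573/0.1603 = 28.528
R_total = 0.63 + 28.528 + 1.268 + 0.15 = 30.576 ft²·°F·h/BTU
E = A × HDD × 24 / R = 2723 × 2203 × 24 / 30.576 = 4708600 BTU
Cost = 4708600/10⁶ × 22.14 = $104.25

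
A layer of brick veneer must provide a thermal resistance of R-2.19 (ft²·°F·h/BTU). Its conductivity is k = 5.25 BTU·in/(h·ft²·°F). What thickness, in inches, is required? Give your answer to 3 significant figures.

L = R × k = 2.19 × 5.25 = 11.5 in

11.5 in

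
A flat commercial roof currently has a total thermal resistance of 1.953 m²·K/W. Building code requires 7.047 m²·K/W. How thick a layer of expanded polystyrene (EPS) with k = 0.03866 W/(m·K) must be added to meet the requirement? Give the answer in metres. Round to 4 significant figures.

0.1969 m

ΔR = 7.047 − 1.953 = 5.094 m²·K/W
L = ΔR × k = 5.094 × 0.03866 = 0.19693 m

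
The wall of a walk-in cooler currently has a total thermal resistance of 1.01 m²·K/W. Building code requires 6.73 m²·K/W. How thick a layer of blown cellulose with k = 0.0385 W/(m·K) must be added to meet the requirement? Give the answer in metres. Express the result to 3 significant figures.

0.220 m

ΔR = 6.73 − 1.01 = 5.72 m²·K/W
L = ΔR × k = 5.72 × 0.0385 = 0.2202 m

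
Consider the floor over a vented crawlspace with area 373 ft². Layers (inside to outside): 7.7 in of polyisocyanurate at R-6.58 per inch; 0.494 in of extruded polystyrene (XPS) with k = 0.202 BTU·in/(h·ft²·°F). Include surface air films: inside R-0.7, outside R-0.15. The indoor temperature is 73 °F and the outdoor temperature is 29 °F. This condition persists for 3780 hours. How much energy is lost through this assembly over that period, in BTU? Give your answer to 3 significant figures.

7.7 × 6.58 = 50.67
0.494/0.202 = 2.446
R_total = 0.7 + 50.67 + 2.446 + 0.15 = 53.96 ft²·°F·h/BTU
Q = 373 × (73 − 29) / 53.96 = 304.1 BTU/h
E = 304.1 × 3780 = 1150000 BTU

1150000 BTU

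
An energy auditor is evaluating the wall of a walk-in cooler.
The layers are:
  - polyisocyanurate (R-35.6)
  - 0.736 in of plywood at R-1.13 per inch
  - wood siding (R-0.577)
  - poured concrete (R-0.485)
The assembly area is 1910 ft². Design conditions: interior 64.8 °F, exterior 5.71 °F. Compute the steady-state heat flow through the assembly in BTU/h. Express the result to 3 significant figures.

0.736 × 1.13 = 0.8317
R_total = 35.6 + 0.8317 + 0.577 + 0.485 = 37.49 ft²·°F·h/BTU
Q = A·ΔT/R = 1910 × (64.8 − 5.71) / 37.49 = 3010 BTU/h

3010 BTU/h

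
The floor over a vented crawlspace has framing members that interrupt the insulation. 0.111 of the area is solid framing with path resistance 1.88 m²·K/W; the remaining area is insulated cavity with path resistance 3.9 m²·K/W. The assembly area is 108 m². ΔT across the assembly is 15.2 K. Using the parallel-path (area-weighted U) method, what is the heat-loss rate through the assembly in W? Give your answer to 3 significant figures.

U_eff = 0.889/3.9 + 0.111/1.88 = 0.2279 + 0.05904 = 0.287
R_eff = 1/U_eff = 3.484 m²·K/W
Q = 108 × 15.2 / 3.484 = 471.1 W

471 W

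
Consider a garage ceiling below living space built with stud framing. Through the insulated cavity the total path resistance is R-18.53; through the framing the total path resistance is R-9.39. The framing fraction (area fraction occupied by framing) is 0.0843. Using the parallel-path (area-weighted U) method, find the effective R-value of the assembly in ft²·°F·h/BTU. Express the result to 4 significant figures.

17.12 ft²·°F·h/BTU

U_eff = 0.9157/18.53 + 0.0843/9.39 = 0.049417 + 0.0089776 = 0.058395
R_eff = 1/U_eff = 17.125 ft²·°F·h/BTU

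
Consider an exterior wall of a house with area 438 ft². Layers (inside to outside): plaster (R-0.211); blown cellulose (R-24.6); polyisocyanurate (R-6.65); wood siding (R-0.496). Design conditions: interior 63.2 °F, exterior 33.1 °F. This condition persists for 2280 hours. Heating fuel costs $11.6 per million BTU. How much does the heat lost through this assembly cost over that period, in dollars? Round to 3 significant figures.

10.9 dollars

R_total = 0.211 + 24.6 + 6.65 + 0.496 = 31.96 ft²·°F·h/BTU
Q = 438 × (63.2 − 33.1) / 31.96 = 412.5 BTU/h
E = 412.5 × 2280 = 940600 BTU
Cost = 940600/10⁶ × 11.6 = $10.91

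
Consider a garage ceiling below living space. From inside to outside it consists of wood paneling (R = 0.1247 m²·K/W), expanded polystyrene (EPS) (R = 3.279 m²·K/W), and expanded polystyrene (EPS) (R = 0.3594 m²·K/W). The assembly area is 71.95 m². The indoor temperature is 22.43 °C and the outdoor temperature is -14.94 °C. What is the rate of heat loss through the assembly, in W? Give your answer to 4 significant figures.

R_total = 0.1247 + 3.279 + 0.3594 = 3.7631 m²·K/W
Q = A·ΔT/R = 71.95 × (22.43 − (-14.94)) / 3.7631 = 714.51 W

714.5 W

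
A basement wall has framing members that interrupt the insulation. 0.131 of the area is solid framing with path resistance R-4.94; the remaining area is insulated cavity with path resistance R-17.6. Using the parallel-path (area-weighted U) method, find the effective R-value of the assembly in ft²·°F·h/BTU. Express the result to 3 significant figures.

13.2 ft²·°F·h/BTU

U_eff = 0.869/17.6 + 0.131/4.94 = 0.04937 + 0.02652 = 0.07589
R_eff = 1/U_eff = 13.18 ft²·°F·h/BTU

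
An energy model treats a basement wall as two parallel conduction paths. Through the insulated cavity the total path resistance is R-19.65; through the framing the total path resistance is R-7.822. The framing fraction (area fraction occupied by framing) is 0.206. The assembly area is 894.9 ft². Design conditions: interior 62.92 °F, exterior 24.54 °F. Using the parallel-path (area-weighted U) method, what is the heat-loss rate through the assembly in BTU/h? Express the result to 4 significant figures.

U_eff = 0.794/19.65 + 0.206/7.822 = 0.040407 + 0.026336 = 0.066743
R_eff = 1/U_eff = 14.983 ft²·°F·h/BTU
Q = 894.9 × (62.92 − 24.54) / 14.983 = 2292.4 BTU/h

2292 BTU/h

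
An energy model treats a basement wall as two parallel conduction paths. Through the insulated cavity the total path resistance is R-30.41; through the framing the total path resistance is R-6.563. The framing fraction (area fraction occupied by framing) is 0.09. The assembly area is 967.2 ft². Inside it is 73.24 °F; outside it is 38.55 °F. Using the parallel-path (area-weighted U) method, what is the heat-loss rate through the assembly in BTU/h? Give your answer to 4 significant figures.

U_eff = 0.91/30.41 + 0.09/6.563 = 0.029924 + 0.013713 = 0.043638
R_eff = 1/U_eff = 22.916 ft²·°F·h/BTU
Q = 967.2 × (73.24 − 38.55) / 22.916 = 1464.1 BTU/h

1464 BTU/h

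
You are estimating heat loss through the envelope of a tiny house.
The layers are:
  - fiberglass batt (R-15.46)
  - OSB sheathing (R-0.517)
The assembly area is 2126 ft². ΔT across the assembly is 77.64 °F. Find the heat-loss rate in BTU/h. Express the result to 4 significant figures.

R_total = 15.46 + 0.517 = 15.977 ft²·°F·h/BTU
Q = A·ΔT/R = 2126 × 77.64 / 15.977 = 10331 BTU/h

10330 BTU/h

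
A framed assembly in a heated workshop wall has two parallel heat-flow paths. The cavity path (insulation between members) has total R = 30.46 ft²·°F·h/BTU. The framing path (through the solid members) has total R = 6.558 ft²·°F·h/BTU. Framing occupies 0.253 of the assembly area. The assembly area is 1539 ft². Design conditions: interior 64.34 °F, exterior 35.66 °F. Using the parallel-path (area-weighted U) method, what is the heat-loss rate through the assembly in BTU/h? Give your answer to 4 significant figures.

2785 BTU/h

U_eff = 0.747/30.46 + 0.253/6.558 = 0.024524 + 0.038579 = 0.063103
R_eff = 1/U_eff = 15.847 ft²·°F·h/BTU
Q = 1539 × (64.34 − 35.66) / 15.847 = 2785.3 BTU/h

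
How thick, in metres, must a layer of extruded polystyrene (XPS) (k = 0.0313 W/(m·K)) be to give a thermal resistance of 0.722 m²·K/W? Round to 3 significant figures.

L = R·k = 0.722 × 0.0313 = 0.0226 m

0.0226 m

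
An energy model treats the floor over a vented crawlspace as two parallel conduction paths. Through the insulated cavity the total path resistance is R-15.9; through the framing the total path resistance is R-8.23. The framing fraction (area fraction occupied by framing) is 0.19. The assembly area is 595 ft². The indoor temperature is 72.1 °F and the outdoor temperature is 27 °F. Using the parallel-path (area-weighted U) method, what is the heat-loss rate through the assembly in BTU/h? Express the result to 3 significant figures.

1990 BTU/h

U_eff = 0.81/15.9 + 0.19/8.23 = 0.05094 + 0.02309 = 0.07403
R_eff = 1/U_eff = 13.51 ft²·°F·h/BTU
Q = 595 × (72.1 − 27) / 13.51 = 1987 BTU/h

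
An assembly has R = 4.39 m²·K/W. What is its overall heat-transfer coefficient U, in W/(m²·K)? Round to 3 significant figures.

0.228 W/(m²·K)

U = 1/R = 1/4.39 = 0.2278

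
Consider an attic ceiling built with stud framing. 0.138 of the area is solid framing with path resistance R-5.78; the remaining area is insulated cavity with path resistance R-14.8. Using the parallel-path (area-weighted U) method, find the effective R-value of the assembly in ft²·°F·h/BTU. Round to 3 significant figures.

12.2 ft²·°F·h/BTU

U_eff = 0.862/14.8 + 0.138/5.78 = 0.05824 + 0.02388 = 0.08212
R_eff = 1/U_eff = 12.18 ft²·°F·h/BTU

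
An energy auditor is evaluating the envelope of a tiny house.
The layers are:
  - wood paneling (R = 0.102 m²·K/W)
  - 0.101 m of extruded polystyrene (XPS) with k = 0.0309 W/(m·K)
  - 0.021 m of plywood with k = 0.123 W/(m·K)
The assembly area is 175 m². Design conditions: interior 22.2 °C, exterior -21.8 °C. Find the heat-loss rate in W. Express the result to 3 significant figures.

0.101/0.0309 = 3.269
0.021/0.123 = 0.1707
R_total = 0.102 + 3.269 + 0.1707 = 3.541 m²·K/W
Q = A·ΔT/R = 175 × (22.2 − (-21.8)) / 3.541 = 2174 W

2170 W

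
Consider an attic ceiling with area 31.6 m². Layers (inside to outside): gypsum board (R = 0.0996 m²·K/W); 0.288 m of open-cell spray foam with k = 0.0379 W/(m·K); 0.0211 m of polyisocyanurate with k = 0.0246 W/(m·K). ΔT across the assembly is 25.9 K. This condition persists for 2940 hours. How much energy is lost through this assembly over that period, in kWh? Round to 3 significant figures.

0.288/0.0379 = 7.599
0.0211/0.0246 = 0.8577
R_total = 0.0996 + 7.599 + 0.8577 = 8.556 m²·K/W
Q = 31.6 × 25.9 / 8.556 = 95.65 W
E = 95.65 W × 2940 h / 1000 = 281.2 kWh

281 kWh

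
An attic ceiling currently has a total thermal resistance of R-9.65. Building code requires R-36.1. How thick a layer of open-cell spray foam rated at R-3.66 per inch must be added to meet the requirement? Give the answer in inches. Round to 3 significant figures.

7.23 in

ΔR = 36.1 − 9.65 = 26.45 ft²·°F·h/BTU
L = ΔR / (R/in) = 26.45/3.66 = 7.227 in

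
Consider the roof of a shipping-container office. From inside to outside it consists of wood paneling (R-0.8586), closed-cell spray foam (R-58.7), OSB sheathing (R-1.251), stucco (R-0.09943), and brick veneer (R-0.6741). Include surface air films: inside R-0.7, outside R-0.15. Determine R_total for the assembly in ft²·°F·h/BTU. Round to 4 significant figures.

62.43 ft²·°F·h/BTU

R_total = 0.7 + 0.8586 + 58.7 + 1.251 + 0.09943 + 0.6741 + 0.15 = 62.433 ft²·°F·h/BTU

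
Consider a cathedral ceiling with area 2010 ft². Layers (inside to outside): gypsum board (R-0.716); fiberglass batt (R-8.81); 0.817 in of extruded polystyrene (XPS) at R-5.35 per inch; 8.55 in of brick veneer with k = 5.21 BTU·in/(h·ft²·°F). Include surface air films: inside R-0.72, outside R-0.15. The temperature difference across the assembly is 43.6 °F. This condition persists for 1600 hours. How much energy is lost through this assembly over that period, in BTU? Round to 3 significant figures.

8550000 BTU

0.817 × 5.35 = 4.371
8.55/5.21 = 1.641
R_total = 0.72 + 0.716 + 8.81 + 4.371 + 1.641 + 0.15 = 16.41 ft²·°F·h/BTU
Q = 2010 × 43.6 / 16.41 = 5341 BTU/h
E = 5341 × 1600 = 8546000 BTU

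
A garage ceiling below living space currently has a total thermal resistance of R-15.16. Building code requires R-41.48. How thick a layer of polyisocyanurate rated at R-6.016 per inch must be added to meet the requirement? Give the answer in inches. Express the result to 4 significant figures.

4.375 in

ΔR = 41.48 − 15.16 = 26.32 ft²·°F·h/BTU
L = ΔR / (R/in) = 26.32/6.016 = 4.375 in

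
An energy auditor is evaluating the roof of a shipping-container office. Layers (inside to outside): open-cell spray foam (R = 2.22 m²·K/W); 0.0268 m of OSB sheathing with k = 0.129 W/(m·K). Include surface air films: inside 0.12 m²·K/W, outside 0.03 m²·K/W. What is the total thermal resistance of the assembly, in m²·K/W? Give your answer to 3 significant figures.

2.58 m²·K/W

0.0268/0.129 = 0.2078
R_total = 0.12 + 2.22 + 0.2078 + 0.03 = 2.578 m²·K/W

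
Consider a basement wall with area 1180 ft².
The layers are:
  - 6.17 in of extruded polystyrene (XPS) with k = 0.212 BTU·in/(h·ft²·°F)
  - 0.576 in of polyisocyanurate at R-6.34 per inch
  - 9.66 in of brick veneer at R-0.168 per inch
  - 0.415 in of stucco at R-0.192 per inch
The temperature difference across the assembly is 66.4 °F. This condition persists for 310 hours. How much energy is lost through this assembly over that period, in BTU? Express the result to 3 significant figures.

6.17/0.212 = 29.1
0.576 × 6.34 = 3.652
9.66 × 0.168 = 1.623
0.415 × 0.192 = 0.07968
R_total = 29.1 + 3.652 + 1.623 + 0.07968 = 34.46 ft²·°F·h/BTU
Q = 1180 × 66.4 / 34.46 = 2274 BTU/h
E = 2274 × 310 = 704900 BTU

705000 BTU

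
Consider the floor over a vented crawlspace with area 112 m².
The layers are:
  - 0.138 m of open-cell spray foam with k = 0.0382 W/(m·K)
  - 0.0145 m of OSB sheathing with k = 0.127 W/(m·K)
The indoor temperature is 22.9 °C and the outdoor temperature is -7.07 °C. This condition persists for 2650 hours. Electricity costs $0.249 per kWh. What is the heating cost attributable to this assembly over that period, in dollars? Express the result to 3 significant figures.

0.138/0.0382 = 3.613
0.0145/0.127 = 0.1142
R_total = 3.613 + 0.1142 = 3.727 m²·K/W
Q = 112 × (22.9 − (-7.07)) / 3.727 = 900.7 W
E = 900.7 W × 2650 h / 1000 = 2387 kWh
Cost = 2387 × 0.249 = $594.3

594 dollars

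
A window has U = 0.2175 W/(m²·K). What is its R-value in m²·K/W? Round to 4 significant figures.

4.598 m²·K/W

R = 1/U = 1/0.2175 = 4.5977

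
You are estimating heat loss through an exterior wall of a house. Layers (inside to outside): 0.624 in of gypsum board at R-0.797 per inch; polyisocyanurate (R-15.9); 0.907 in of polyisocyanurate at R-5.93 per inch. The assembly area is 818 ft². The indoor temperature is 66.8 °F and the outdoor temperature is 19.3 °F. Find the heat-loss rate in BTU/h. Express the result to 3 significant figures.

0.624 × 0.797 = 0.4973
0.907 × 5.93 = 5.379
R_total = 0.4973 + 15.9 + 5.379 = 21.78 ft²·°F·h/BTU
Q = A·ΔT/R = 818 × (66.8 − 19.3) / 21.78 = 1784 BTU/h

1780 BTU/h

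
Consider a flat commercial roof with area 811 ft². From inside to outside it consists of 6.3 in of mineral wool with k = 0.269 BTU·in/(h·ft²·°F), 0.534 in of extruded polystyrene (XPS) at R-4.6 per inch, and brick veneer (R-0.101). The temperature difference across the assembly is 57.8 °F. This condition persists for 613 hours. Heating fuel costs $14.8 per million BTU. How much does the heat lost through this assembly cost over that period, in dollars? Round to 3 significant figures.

6.3/0.269 = 23.42
0.534 × 4.6 = 2.456
R_total = 23.42 + 2.456 + 0.101 = 25.98 ft²·°F·h/BTU
Q = 811 × 57.8 / 25.98 = 1804 BTU/h
E = 1804 × 613 = 1106000 BTU
Cost = 1106000/10⁶ × 14.8 = $16.37

16.4 dollars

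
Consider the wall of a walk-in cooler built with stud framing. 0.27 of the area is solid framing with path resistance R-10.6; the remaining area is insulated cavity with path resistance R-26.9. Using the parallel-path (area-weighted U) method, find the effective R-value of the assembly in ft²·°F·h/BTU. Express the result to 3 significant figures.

U_eff = 0.73/26.9 + 0.27/10.6 = 0.02714 + 0.02547 = 0.05261
R_eff = 1/U_eff = 19.01 ft²·°F·h/BTU

19.0 ft²·°F·h/BTU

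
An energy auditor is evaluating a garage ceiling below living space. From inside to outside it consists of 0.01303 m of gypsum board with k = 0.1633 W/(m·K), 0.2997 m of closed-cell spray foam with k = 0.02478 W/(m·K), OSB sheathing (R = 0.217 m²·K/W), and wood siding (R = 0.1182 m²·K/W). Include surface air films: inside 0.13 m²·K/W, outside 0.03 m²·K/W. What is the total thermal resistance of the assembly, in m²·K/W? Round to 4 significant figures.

12.67 m²·K/W

0.01303/0.1633 = 0.079792
0.2997/0.02478 = 12.094
R_total = 0.13 + 0.079792 + 12.094 + 0.217 + 0.1182 + 0.03 = 12.669 m²·K/W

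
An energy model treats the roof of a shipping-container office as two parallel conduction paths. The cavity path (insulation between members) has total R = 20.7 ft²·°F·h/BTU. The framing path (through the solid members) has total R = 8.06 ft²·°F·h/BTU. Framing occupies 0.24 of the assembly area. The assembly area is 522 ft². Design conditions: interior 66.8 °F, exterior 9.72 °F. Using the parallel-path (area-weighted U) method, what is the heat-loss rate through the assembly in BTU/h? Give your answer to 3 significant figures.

U_eff = 0.76/20.7 + 0.24/8.06 = 0.03671 + 0.02978 = 0.06649
R_eff = 1/U_eff = 15.04 ft²·°F·h/BTU
Q = 522 × (66.8 − 9.72) / 15.04 = 1981 BTU/h

1980 BTU/h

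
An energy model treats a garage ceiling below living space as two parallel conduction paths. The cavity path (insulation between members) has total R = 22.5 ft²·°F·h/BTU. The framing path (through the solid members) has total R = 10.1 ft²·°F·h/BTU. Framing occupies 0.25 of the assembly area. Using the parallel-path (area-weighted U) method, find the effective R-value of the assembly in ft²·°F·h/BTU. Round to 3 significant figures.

U_eff = 0.75/22.5 + 0.25/10.1 = 0.03333 + 0.02475 = 0.05809
R_eff = 1/U_eff = 17.22 ft²·°F·h/BTU

17.2 ft²·°F·h/BTU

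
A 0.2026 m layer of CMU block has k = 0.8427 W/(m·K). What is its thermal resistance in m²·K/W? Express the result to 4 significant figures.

R = L/k = 0.2026/0.8427 = 0.24042 m²·K/W

0.2404 m²·K/W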